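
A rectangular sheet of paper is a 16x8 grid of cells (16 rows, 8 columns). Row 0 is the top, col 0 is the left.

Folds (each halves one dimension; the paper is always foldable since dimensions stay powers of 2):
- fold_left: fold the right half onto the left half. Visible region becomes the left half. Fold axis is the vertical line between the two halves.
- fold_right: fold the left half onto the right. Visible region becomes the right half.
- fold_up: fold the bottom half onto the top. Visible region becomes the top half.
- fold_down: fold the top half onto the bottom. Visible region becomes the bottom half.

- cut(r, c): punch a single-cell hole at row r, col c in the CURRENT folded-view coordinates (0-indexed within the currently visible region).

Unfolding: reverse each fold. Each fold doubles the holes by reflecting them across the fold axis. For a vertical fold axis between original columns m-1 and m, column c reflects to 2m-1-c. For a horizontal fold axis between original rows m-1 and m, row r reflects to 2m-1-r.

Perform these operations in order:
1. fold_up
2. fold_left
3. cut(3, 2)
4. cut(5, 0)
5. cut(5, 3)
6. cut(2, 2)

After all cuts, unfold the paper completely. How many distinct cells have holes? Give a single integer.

Answer: 16

Derivation:
Op 1 fold_up: fold axis h@8; visible region now rows[0,8) x cols[0,8) = 8x8
Op 2 fold_left: fold axis v@4; visible region now rows[0,8) x cols[0,4) = 8x4
Op 3 cut(3, 2): punch at orig (3,2); cuts so far [(3, 2)]; region rows[0,8) x cols[0,4) = 8x4
Op 4 cut(5, 0): punch at orig (5,0); cuts so far [(3, 2), (5, 0)]; region rows[0,8) x cols[0,4) = 8x4
Op 5 cut(5, 3): punch at orig (5,3); cuts so far [(3, 2), (5, 0), (5, 3)]; region rows[0,8) x cols[0,4) = 8x4
Op 6 cut(2, 2): punch at orig (2,2); cuts so far [(2, 2), (3, 2), (5, 0), (5, 3)]; region rows[0,8) x cols[0,4) = 8x4
Unfold 1 (reflect across v@4): 8 holes -> [(2, 2), (2, 5), (3, 2), (3, 5), (5, 0), (5, 3), (5, 4), (5, 7)]
Unfold 2 (reflect across h@8): 16 holes -> [(2, 2), (2, 5), (3, 2), (3, 5), (5, 0), (5, 3), (5, 4), (5, 7), (10, 0), (10, 3), (10, 4), (10, 7), (12, 2), (12, 5), (13, 2), (13, 5)]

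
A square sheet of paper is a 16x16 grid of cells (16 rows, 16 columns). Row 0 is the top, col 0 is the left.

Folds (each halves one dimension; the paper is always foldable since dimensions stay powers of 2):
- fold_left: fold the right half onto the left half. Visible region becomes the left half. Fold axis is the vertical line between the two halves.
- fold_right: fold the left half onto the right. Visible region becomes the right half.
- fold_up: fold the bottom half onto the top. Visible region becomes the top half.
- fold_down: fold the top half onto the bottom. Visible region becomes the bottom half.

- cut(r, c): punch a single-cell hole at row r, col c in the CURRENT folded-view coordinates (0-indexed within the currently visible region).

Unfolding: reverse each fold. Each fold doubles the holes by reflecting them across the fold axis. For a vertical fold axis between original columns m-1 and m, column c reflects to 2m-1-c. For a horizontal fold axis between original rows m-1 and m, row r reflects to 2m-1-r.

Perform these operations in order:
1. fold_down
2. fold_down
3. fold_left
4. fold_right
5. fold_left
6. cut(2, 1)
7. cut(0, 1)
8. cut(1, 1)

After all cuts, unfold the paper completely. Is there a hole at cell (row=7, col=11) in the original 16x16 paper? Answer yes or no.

Answer: no

Derivation:
Op 1 fold_down: fold axis h@8; visible region now rows[8,16) x cols[0,16) = 8x16
Op 2 fold_down: fold axis h@12; visible region now rows[12,16) x cols[0,16) = 4x16
Op 3 fold_left: fold axis v@8; visible region now rows[12,16) x cols[0,8) = 4x8
Op 4 fold_right: fold axis v@4; visible region now rows[12,16) x cols[4,8) = 4x4
Op 5 fold_left: fold axis v@6; visible region now rows[12,16) x cols[4,6) = 4x2
Op 6 cut(2, 1): punch at orig (14,5); cuts so far [(14, 5)]; region rows[12,16) x cols[4,6) = 4x2
Op 7 cut(0, 1): punch at orig (12,5); cuts so far [(12, 5), (14, 5)]; region rows[12,16) x cols[4,6) = 4x2
Op 8 cut(1, 1): punch at orig (13,5); cuts so far [(12, 5), (13, 5), (14, 5)]; region rows[12,16) x cols[4,6) = 4x2
Unfold 1 (reflect across v@6): 6 holes -> [(12, 5), (12, 6), (13, 5), (13, 6), (14, 5), (14, 6)]
Unfold 2 (reflect across v@4): 12 holes -> [(12, 1), (12, 2), (12, 5), (12, 6), (13, 1), (13, 2), (13, 5), (13, 6), (14, 1), (14, 2), (14, 5), (14, 6)]
Unfold 3 (reflect across v@8): 24 holes -> [(12, 1), (12, 2), (12, 5), (12, 6), (12, 9), (12, 10), (12, 13), (12, 14), (13, 1), (13, 2), (13, 5), (13, 6), (13, 9), (13, 10), (13, 13), (13, 14), (14, 1), (14, 2), (14, 5), (14, 6), (14, 9), (14, 10), (14, 13), (14, 14)]
Unfold 4 (reflect across h@12): 48 holes -> [(9, 1), (9, 2), (9, 5), (9, 6), (9, 9), (9, 10), (9, 13), (9, 14), (10, 1), (10, 2), (10, 5), (10, 6), (10, 9), (10, 10), (10, 13), (10, 14), (11, 1), (11, 2), (11, 5), (11, 6), (11, 9), (11, 10), (11, 13), (11, 14), (12, 1), (12, 2), (12, 5), (12, 6), (12, 9), (12, 10), (12, 13), (12, 14), (13, 1), (13, 2), (13, 5), (13, 6), (13, 9), (13, 10), (13, 13), (13, 14), (14, 1), (14, 2), (14, 5), (14, 6), (14, 9), (14, 10), (14, 13), (14, 14)]
Unfold 5 (reflect across h@8): 96 holes -> [(1, 1), (1, 2), (1, 5), (1, 6), (1, 9), (1, 10), (1, 13), (1, 14), (2, 1), (2, 2), (2, 5), (2, 6), (2, 9), (2, 10), (2, 13), (2, 14), (3, 1), (3, 2), (3, 5), (3, 6), (3, 9), (3, 10), (3, 13), (3, 14), (4, 1), (4, 2), (4, 5), (4, 6), (4, 9), (4, 10), (4, 13), (4, 14), (5, 1), (5, 2), (5, 5), (5, 6), (5, 9), (5, 10), (5, 13), (5, 14), (6, 1), (6, 2), (6, 5), (6, 6), (6, 9), (6, 10), (6, 13), (6, 14), (9, 1), (9, 2), (9, 5), (9, 6), (9, 9), (9, 10), (9, 13), (9, 14), (10, 1), (10, 2), (10, 5), (10, 6), (10, 9), (10, 10), (10, 13), (10, 14), (11, 1), (11, 2), (11, 5), (11, 6), (11, 9), (11, 10), (11, 13), (11, 14), (12, 1), (12, 2), (12, 5), (12, 6), (12, 9), (12, 10), (12, 13), (12, 14), (13, 1), (13, 2), (13, 5), (13, 6), (13, 9), (13, 10), (13, 13), (13, 14), (14, 1), (14, 2), (14, 5), (14, 6), (14, 9), (14, 10), (14, 13), (14, 14)]
Holes: [(1, 1), (1, 2), (1, 5), (1, 6), (1, 9), (1, 10), (1, 13), (1, 14), (2, 1), (2, 2), (2, 5), (2, 6), (2, 9), (2, 10), (2, 13), (2, 14), (3, 1), (3, 2), (3, 5), (3, 6), (3, 9), (3, 10), (3, 13), (3, 14), (4, 1), (4, 2), (4, 5), (4, 6), (4, 9), (4, 10), (4, 13), (4, 14), (5, 1), (5, 2), (5, 5), (5, 6), (5, 9), (5, 10), (5, 13), (5, 14), (6, 1), (6, 2), (6, 5), (6, 6), (6, 9), (6, 10), (6, 13), (6, 14), (9, 1), (9, 2), (9, 5), (9, 6), (9, 9), (9, 10), (9, 13), (9, 14), (10, 1), (10, 2), (10, 5), (10, 6), (10, 9), (10, 10), (10, 13), (10, 14), (11, 1), (11, 2), (11, 5), (11, 6), (11, 9), (11, 10), (11, 13), (11, 14), (12, 1), (12, 2), (12, 5), (12, 6), (12, 9), (12, 10), (12, 13), (12, 14), (13, 1), (13, 2), (13, 5), (13, 6), (13, 9), (13, 10), (13, 13), (13, 14), (14, 1), (14, 2), (14, 5), (14, 6), (14, 9), (14, 10), (14, 13), (14, 14)]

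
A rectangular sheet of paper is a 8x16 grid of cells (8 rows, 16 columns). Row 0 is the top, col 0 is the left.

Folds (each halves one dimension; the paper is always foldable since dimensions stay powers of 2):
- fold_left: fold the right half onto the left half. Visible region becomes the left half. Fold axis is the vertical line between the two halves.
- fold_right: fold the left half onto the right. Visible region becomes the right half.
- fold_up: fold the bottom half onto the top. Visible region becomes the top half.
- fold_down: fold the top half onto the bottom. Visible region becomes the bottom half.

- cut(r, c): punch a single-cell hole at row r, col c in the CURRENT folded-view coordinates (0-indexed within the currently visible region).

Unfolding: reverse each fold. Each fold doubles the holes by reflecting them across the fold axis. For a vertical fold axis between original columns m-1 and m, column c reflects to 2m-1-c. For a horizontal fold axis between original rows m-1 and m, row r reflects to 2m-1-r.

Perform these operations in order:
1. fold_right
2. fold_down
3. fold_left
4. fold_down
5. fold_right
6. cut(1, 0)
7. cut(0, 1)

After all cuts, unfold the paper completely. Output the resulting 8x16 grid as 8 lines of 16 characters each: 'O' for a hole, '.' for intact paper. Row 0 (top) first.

Answer: .OO..OO..OO..OO.
O..OO..OO..OO..O
O..OO..OO..OO..O
.OO..OO..OO..OO.
.OO..OO..OO..OO.
O..OO..OO..OO..O
O..OO..OO..OO..O
.OO..OO..OO..OO.

Derivation:
Op 1 fold_right: fold axis v@8; visible region now rows[0,8) x cols[8,16) = 8x8
Op 2 fold_down: fold axis h@4; visible region now rows[4,8) x cols[8,16) = 4x8
Op 3 fold_left: fold axis v@12; visible region now rows[4,8) x cols[8,12) = 4x4
Op 4 fold_down: fold axis h@6; visible region now rows[6,8) x cols[8,12) = 2x4
Op 5 fold_right: fold axis v@10; visible region now rows[6,8) x cols[10,12) = 2x2
Op 6 cut(1, 0): punch at orig (7,10); cuts so far [(7, 10)]; region rows[6,8) x cols[10,12) = 2x2
Op 7 cut(0, 1): punch at orig (6,11); cuts so far [(6, 11), (7, 10)]; region rows[6,8) x cols[10,12) = 2x2
Unfold 1 (reflect across v@10): 4 holes -> [(6, 8), (6, 11), (7, 9), (7, 10)]
Unfold 2 (reflect across h@6): 8 holes -> [(4, 9), (4, 10), (5, 8), (5, 11), (6, 8), (6, 11), (7, 9), (7, 10)]
Unfold 3 (reflect across v@12): 16 holes -> [(4, 9), (4, 10), (4, 13), (4, 14), (5, 8), (5, 11), (5, 12), (5, 15), (6, 8), (6, 11), (6, 12), (6, 15), (7, 9), (7, 10), (7, 13), (7, 14)]
Unfold 4 (reflect across h@4): 32 holes -> [(0, 9), (0, 10), (0, 13), (0, 14), (1, 8), (1, 11), (1, 12), (1, 15), (2, 8), (2, 11), (2, 12), (2, 15), (3, 9), (3, 10), (3, 13), (3, 14), (4, 9), (4, 10), (4, 13), (4, 14), (5, 8), (5, 11), (5, 12), (5, 15), (6, 8), (6, 11), (6, 12), (6, 15), (7, 9), (7, 10), (7, 13), (7, 14)]
Unfold 5 (reflect across v@8): 64 holes -> [(0, 1), (0, 2), (0, 5), (0, 6), (0, 9), (0, 10), (0, 13), (0, 14), (1, 0), (1, 3), (1, 4), (1, 7), (1, 8), (1, 11), (1, 12), (1, 15), (2, 0), (2, 3), (2, 4), (2, 7), (2, 8), (2, 11), (2, 12), (2, 15), (3, 1), (3, 2), (3, 5), (3, 6), (3, 9), (3, 10), (3, 13), (3, 14), (4, 1), (4, 2), (4, 5), (4, 6), (4, 9), (4, 10), (4, 13), (4, 14), (5, 0), (5, 3), (5, 4), (5, 7), (5, 8), (5, 11), (5, 12), (5, 15), (6, 0), (6, 3), (6, 4), (6, 7), (6, 8), (6, 11), (6, 12), (6, 15), (7, 1), (7, 2), (7, 5), (7, 6), (7, 9), (7, 10), (7, 13), (7, 14)]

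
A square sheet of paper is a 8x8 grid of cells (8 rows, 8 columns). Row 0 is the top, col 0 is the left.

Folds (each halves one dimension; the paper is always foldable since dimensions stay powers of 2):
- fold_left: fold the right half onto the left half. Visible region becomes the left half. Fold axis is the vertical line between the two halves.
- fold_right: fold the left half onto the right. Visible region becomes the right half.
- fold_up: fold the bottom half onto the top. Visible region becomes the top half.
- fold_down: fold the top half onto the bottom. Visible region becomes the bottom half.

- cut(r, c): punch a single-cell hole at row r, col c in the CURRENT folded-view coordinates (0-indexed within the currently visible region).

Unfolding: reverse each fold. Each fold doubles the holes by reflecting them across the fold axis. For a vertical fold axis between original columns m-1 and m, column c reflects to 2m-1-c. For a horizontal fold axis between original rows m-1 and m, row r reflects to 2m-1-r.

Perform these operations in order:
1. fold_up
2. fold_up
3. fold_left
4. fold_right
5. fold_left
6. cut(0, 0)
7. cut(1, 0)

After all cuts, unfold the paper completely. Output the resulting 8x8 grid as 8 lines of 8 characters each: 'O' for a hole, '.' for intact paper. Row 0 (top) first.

Answer: OOOOOOOO
OOOOOOOO
OOOOOOOO
OOOOOOOO
OOOOOOOO
OOOOOOOO
OOOOOOOO
OOOOOOOO

Derivation:
Op 1 fold_up: fold axis h@4; visible region now rows[0,4) x cols[0,8) = 4x8
Op 2 fold_up: fold axis h@2; visible region now rows[0,2) x cols[0,8) = 2x8
Op 3 fold_left: fold axis v@4; visible region now rows[0,2) x cols[0,4) = 2x4
Op 4 fold_right: fold axis v@2; visible region now rows[0,2) x cols[2,4) = 2x2
Op 5 fold_left: fold axis v@3; visible region now rows[0,2) x cols[2,3) = 2x1
Op 6 cut(0, 0): punch at orig (0,2); cuts so far [(0, 2)]; region rows[0,2) x cols[2,3) = 2x1
Op 7 cut(1, 0): punch at orig (1,2); cuts so far [(0, 2), (1, 2)]; region rows[0,2) x cols[2,3) = 2x1
Unfold 1 (reflect across v@3): 4 holes -> [(0, 2), (0, 3), (1, 2), (1, 3)]
Unfold 2 (reflect across v@2): 8 holes -> [(0, 0), (0, 1), (0, 2), (0, 3), (1, 0), (1, 1), (1, 2), (1, 3)]
Unfold 3 (reflect across v@4): 16 holes -> [(0, 0), (0, 1), (0, 2), (0, 3), (0, 4), (0, 5), (0, 6), (0, 7), (1, 0), (1, 1), (1, 2), (1, 3), (1, 4), (1, 5), (1, 6), (1, 7)]
Unfold 4 (reflect across h@2): 32 holes -> [(0, 0), (0, 1), (0, 2), (0, 3), (0, 4), (0, 5), (0, 6), (0, 7), (1, 0), (1, 1), (1, 2), (1, 3), (1, 4), (1, 5), (1, 6), (1, 7), (2, 0), (2, 1), (2, 2), (2, 3), (2, 4), (2, 5), (2, 6), (2, 7), (3, 0), (3, 1), (3, 2), (3, 3), (3, 4), (3, 5), (3, 6), (3, 7)]
Unfold 5 (reflect across h@4): 64 holes -> [(0, 0), (0, 1), (0, 2), (0, 3), (0, 4), (0, 5), (0, 6), (0, 7), (1, 0), (1, 1), (1, 2), (1, 3), (1, 4), (1, 5), (1, 6), (1, 7), (2, 0), (2, 1), (2, 2), (2, 3), (2, 4), (2, 5), (2, 6), (2, 7), (3, 0), (3, 1), (3, 2), (3, 3), (3, 4), (3, 5), (3, 6), (3, 7), (4, 0), (4, 1), (4, 2), (4, 3), (4, 4), (4, 5), (4, 6), (4, 7), (5, 0), (5, 1), (5, 2), (5, 3), (5, 4), (5, 5), (5, 6), (5, 7), (6, 0), (6, 1), (6, 2), (6, 3), (6, 4), (6, 5), (6, 6), (6, 7), (7, 0), (7, 1), (7, 2), (7, 3), (7, 4), (7, 5), (7, 6), (7, 7)]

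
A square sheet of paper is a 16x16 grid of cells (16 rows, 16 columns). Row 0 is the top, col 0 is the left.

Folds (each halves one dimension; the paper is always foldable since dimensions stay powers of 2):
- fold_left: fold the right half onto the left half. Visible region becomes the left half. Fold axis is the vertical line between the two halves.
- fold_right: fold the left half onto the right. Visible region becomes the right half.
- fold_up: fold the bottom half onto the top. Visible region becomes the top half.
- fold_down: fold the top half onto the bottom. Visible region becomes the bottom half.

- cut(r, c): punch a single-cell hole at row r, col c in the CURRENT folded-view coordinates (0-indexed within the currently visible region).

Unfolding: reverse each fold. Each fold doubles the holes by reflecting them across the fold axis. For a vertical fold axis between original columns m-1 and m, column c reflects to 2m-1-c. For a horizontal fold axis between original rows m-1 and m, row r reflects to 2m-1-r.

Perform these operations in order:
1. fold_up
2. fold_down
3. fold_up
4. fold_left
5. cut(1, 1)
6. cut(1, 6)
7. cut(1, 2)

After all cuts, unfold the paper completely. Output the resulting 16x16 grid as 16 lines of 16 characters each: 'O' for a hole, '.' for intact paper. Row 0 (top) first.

Answer: ................
.OO...O..O...OO.
.OO...O..O...OO.
................
................
.OO...O..O...OO.
.OO...O..O...OO.
................
................
.OO...O..O...OO.
.OO...O..O...OO.
................
................
.OO...O..O...OO.
.OO...O..O...OO.
................

Derivation:
Op 1 fold_up: fold axis h@8; visible region now rows[0,8) x cols[0,16) = 8x16
Op 2 fold_down: fold axis h@4; visible region now rows[4,8) x cols[0,16) = 4x16
Op 3 fold_up: fold axis h@6; visible region now rows[4,6) x cols[0,16) = 2x16
Op 4 fold_left: fold axis v@8; visible region now rows[4,6) x cols[0,8) = 2x8
Op 5 cut(1, 1): punch at orig (5,1); cuts so far [(5, 1)]; region rows[4,6) x cols[0,8) = 2x8
Op 6 cut(1, 6): punch at orig (5,6); cuts so far [(5, 1), (5, 6)]; region rows[4,6) x cols[0,8) = 2x8
Op 7 cut(1, 2): punch at orig (5,2); cuts so far [(5, 1), (5, 2), (5, 6)]; region rows[4,6) x cols[0,8) = 2x8
Unfold 1 (reflect across v@8): 6 holes -> [(5, 1), (5, 2), (5, 6), (5, 9), (5, 13), (5, 14)]
Unfold 2 (reflect across h@6): 12 holes -> [(5, 1), (5, 2), (5, 6), (5, 9), (5, 13), (5, 14), (6, 1), (6, 2), (6, 6), (6, 9), (6, 13), (6, 14)]
Unfold 3 (reflect across h@4): 24 holes -> [(1, 1), (1, 2), (1, 6), (1, 9), (1, 13), (1, 14), (2, 1), (2, 2), (2, 6), (2, 9), (2, 13), (2, 14), (5, 1), (5, 2), (5, 6), (5, 9), (5, 13), (5, 14), (6, 1), (6, 2), (6, 6), (6, 9), (6, 13), (6, 14)]
Unfold 4 (reflect across h@8): 48 holes -> [(1, 1), (1, 2), (1, 6), (1, 9), (1, 13), (1, 14), (2, 1), (2, 2), (2, 6), (2, 9), (2, 13), (2, 14), (5, 1), (5, 2), (5, 6), (5, 9), (5, 13), (5, 14), (6, 1), (6, 2), (6, 6), (6, 9), (6, 13), (6, 14), (9, 1), (9, 2), (9, 6), (9, 9), (9, 13), (9, 14), (10, 1), (10, 2), (10, 6), (10, 9), (10, 13), (10, 14), (13, 1), (13, 2), (13, 6), (13, 9), (13, 13), (13, 14), (14, 1), (14, 2), (14, 6), (14, 9), (14, 13), (14, 14)]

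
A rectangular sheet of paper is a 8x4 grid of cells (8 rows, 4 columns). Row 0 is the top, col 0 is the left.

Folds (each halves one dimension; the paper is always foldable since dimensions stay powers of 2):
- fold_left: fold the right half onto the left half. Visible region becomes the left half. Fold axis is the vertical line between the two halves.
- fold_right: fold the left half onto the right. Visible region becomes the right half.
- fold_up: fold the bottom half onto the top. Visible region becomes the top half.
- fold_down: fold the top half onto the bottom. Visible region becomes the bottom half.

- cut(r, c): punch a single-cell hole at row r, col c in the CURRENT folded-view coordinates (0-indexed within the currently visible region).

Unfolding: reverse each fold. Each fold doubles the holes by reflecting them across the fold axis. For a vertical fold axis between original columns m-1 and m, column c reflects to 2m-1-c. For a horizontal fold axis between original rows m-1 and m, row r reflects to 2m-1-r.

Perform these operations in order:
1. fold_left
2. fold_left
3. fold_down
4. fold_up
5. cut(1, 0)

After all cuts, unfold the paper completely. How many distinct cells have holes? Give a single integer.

Op 1 fold_left: fold axis v@2; visible region now rows[0,8) x cols[0,2) = 8x2
Op 2 fold_left: fold axis v@1; visible region now rows[0,8) x cols[0,1) = 8x1
Op 3 fold_down: fold axis h@4; visible region now rows[4,8) x cols[0,1) = 4x1
Op 4 fold_up: fold axis h@6; visible region now rows[4,6) x cols[0,1) = 2x1
Op 5 cut(1, 0): punch at orig (5,0); cuts so far [(5, 0)]; region rows[4,6) x cols[0,1) = 2x1
Unfold 1 (reflect across h@6): 2 holes -> [(5, 0), (6, 0)]
Unfold 2 (reflect across h@4): 4 holes -> [(1, 0), (2, 0), (5, 0), (6, 0)]
Unfold 3 (reflect across v@1): 8 holes -> [(1, 0), (1, 1), (2, 0), (2, 1), (5, 0), (5, 1), (6, 0), (6, 1)]
Unfold 4 (reflect across v@2): 16 holes -> [(1, 0), (1, 1), (1, 2), (1, 3), (2, 0), (2, 1), (2, 2), (2, 3), (5, 0), (5, 1), (5, 2), (5, 3), (6, 0), (6, 1), (6, 2), (6, 3)]

Answer: 16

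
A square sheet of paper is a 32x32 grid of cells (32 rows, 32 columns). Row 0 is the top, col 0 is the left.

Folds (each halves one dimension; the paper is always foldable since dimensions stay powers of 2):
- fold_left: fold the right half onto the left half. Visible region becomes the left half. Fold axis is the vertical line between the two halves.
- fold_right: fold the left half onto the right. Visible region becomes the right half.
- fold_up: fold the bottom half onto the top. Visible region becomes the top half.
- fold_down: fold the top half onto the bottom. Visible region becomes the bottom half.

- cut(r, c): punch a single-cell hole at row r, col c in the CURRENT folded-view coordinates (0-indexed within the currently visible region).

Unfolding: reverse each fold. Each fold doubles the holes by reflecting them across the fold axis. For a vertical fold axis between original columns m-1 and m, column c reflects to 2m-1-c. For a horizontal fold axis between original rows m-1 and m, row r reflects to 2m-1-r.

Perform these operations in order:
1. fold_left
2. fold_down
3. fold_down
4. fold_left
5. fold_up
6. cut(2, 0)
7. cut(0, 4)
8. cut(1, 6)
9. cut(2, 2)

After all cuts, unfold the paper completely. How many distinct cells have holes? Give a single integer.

Op 1 fold_left: fold axis v@16; visible region now rows[0,32) x cols[0,16) = 32x16
Op 2 fold_down: fold axis h@16; visible region now rows[16,32) x cols[0,16) = 16x16
Op 3 fold_down: fold axis h@24; visible region now rows[24,32) x cols[0,16) = 8x16
Op 4 fold_left: fold axis v@8; visible region now rows[24,32) x cols[0,8) = 8x8
Op 5 fold_up: fold axis h@28; visible region now rows[24,28) x cols[0,8) = 4x8
Op 6 cut(2, 0): punch at orig (26,0); cuts so far [(26, 0)]; region rows[24,28) x cols[0,8) = 4x8
Op 7 cut(0, 4): punch at orig (24,4); cuts so far [(24, 4), (26, 0)]; region rows[24,28) x cols[0,8) = 4x8
Op 8 cut(1, 6): punch at orig (25,6); cuts so far [(24, 4), (25, 6), (26, 0)]; region rows[24,28) x cols[0,8) = 4x8
Op 9 cut(2, 2): punch at orig (26,2); cuts so far [(24, 4), (25, 6), (26, 0), (26, 2)]; region rows[24,28) x cols[0,8) = 4x8
Unfold 1 (reflect across h@28): 8 holes -> [(24, 4), (25, 6), (26, 0), (26, 2), (29, 0), (29, 2), (30, 6), (31, 4)]
Unfold 2 (reflect across v@8): 16 holes -> [(24, 4), (24, 11), (25, 6), (25, 9), (26, 0), (26, 2), (26, 13), (26, 15), (29, 0), (29, 2), (29, 13), (29, 15), (30, 6), (30, 9), (31, 4), (31, 11)]
Unfold 3 (reflect across h@24): 32 holes -> [(16, 4), (16, 11), (17, 6), (17, 9), (18, 0), (18, 2), (18, 13), (18, 15), (21, 0), (21, 2), (21, 13), (21, 15), (22, 6), (22, 9), (23, 4), (23, 11), (24, 4), (24, 11), (25, 6), (25, 9), (26, 0), (26, 2), (26, 13), (26, 15), (29, 0), (29, 2), (29, 13), (29, 15), (30, 6), (30, 9), (31, 4), (31, 11)]
Unfold 4 (reflect across h@16): 64 holes -> [(0, 4), (0, 11), (1, 6), (1, 9), (2, 0), (2, 2), (2, 13), (2, 15), (5, 0), (5, 2), (5, 13), (5, 15), (6, 6), (6, 9), (7, 4), (7, 11), (8, 4), (8, 11), (9, 6), (9, 9), (10, 0), (10, 2), (10, 13), (10, 15), (13, 0), (13, 2), (13, 13), (13, 15), (14, 6), (14, 9), (15, 4), (15, 11), (16, 4), (16, 11), (17, 6), (17, 9), (18, 0), (18, 2), (18, 13), (18, 15), (21, 0), (21, 2), (21, 13), (21, 15), (22, 6), (22, 9), (23, 4), (23, 11), (24, 4), (24, 11), (25, 6), (25, 9), (26, 0), (26, 2), (26, 13), (26, 15), (29, 0), (29, 2), (29, 13), (29, 15), (30, 6), (30, 9), (31, 4), (31, 11)]
Unfold 5 (reflect across v@16): 128 holes -> [(0, 4), (0, 11), (0, 20), (0, 27), (1, 6), (1, 9), (1, 22), (1, 25), (2, 0), (2, 2), (2, 13), (2, 15), (2, 16), (2, 18), (2, 29), (2, 31), (5, 0), (5, 2), (5, 13), (5, 15), (5, 16), (5, 18), (5, 29), (5, 31), (6, 6), (6, 9), (6, 22), (6, 25), (7, 4), (7, 11), (7, 20), (7, 27), (8, 4), (8, 11), (8, 20), (8, 27), (9, 6), (9, 9), (9, 22), (9, 25), (10, 0), (10, 2), (10, 13), (10, 15), (10, 16), (10, 18), (10, 29), (10, 31), (13, 0), (13, 2), (13, 13), (13, 15), (13, 16), (13, 18), (13, 29), (13, 31), (14, 6), (14, 9), (14, 22), (14, 25), (15, 4), (15, 11), (15, 20), (15, 27), (16, 4), (16, 11), (16, 20), (16, 27), (17, 6), (17, 9), (17, 22), (17, 25), (18, 0), (18, 2), (18, 13), (18, 15), (18, 16), (18, 18), (18, 29), (18, 31), (21, 0), (21, 2), (21, 13), (21, 15), (21, 16), (21, 18), (21, 29), (21, 31), (22, 6), (22, 9), (22, 22), (22, 25), (23, 4), (23, 11), (23, 20), (23, 27), (24, 4), (24, 11), (24, 20), (24, 27), (25, 6), (25, 9), (25, 22), (25, 25), (26, 0), (26, 2), (26, 13), (26, 15), (26, 16), (26, 18), (26, 29), (26, 31), (29, 0), (29, 2), (29, 13), (29, 15), (29, 16), (29, 18), (29, 29), (29, 31), (30, 6), (30, 9), (30, 22), (30, 25), (31, 4), (31, 11), (31, 20), (31, 27)]

Answer: 128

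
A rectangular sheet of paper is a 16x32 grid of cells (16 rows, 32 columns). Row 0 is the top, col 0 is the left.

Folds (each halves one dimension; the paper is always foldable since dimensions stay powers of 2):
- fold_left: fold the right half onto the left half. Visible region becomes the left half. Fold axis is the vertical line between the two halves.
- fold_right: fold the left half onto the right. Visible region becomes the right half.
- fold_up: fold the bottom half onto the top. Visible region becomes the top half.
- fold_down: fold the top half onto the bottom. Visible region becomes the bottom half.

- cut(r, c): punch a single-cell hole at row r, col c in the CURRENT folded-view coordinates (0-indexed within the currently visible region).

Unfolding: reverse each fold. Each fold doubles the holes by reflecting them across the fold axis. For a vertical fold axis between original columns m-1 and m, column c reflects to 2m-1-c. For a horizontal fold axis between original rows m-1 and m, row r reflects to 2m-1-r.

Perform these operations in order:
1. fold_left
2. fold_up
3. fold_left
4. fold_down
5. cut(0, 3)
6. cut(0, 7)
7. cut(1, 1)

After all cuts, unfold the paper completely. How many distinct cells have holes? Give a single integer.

Answer: 48

Derivation:
Op 1 fold_left: fold axis v@16; visible region now rows[0,16) x cols[0,16) = 16x16
Op 2 fold_up: fold axis h@8; visible region now rows[0,8) x cols[0,16) = 8x16
Op 3 fold_left: fold axis v@8; visible region now rows[0,8) x cols[0,8) = 8x8
Op 4 fold_down: fold axis h@4; visible region now rows[4,8) x cols[0,8) = 4x8
Op 5 cut(0, 3): punch at orig (4,3); cuts so far [(4, 3)]; region rows[4,8) x cols[0,8) = 4x8
Op 6 cut(0, 7): punch at orig (4,7); cuts so far [(4, 3), (4, 7)]; region rows[4,8) x cols[0,8) = 4x8
Op 7 cut(1, 1): punch at orig (5,1); cuts so far [(4, 3), (4, 7), (5, 1)]; region rows[4,8) x cols[0,8) = 4x8
Unfold 1 (reflect across h@4): 6 holes -> [(2, 1), (3, 3), (3, 7), (4, 3), (4, 7), (5, 1)]
Unfold 2 (reflect across v@8): 12 holes -> [(2, 1), (2, 14), (3, 3), (3, 7), (3, 8), (3, 12), (4, 3), (4, 7), (4, 8), (4, 12), (5, 1), (5, 14)]
Unfold 3 (reflect across h@8): 24 holes -> [(2, 1), (2, 14), (3, 3), (3, 7), (3, 8), (3, 12), (4, 3), (4, 7), (4, 8), (4, 12), (5, 1), (5, 14), (10, 1), (10, 14), (11, 3), (11, 7), (11, 8), (11, 12), (12, 3), (12, 7), (12, 8), (12, 12), (13, 1), (13, 14)]
Unfold 4 (reflect across v@16): 48 holes -> [(2, 1), (2, 14), (2, 17), (2, 30), (3, 3), (3, 7), (3, 8), (3, 12), (3, 19), (3, 23), (3, 24), (3, 28), (4, 3), (4, 7), (4, 8), (4, 12), (4, 19), (4, 23), (4, 24), (4, 28), (5, 1), (5, 14), (5, 17), (5, 30), (10, 1), (10, 14), (10, 17), (10, 30), (11, 3), (11, 7), (11, 8), (11, 12), (11, 19), (11, 23), (11, 24), (11, 28), (12, 3), (12, 7), (12, 8), (12, 12), (12, 19), (12, 23), (12, 24), (12, 28), (13, 1), (13, 14), (13, 17), (13, 30)]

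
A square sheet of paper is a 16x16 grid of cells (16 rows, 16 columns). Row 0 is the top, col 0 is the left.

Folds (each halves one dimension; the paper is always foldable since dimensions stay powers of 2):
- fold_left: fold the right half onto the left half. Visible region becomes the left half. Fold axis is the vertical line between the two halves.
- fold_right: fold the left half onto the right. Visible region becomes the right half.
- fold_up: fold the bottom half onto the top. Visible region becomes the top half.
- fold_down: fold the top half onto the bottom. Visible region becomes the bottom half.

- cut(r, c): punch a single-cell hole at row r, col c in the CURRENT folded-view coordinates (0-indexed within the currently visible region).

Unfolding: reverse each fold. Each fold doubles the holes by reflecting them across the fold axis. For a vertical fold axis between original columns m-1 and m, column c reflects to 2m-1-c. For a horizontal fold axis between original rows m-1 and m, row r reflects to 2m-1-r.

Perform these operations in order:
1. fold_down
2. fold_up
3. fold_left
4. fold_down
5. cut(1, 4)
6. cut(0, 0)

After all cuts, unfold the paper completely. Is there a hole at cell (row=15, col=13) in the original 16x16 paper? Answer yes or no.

Answer: no

Derivation:
Op 1 fold_down: fold axis h@8; visible region now rows[8,16) x cols[0,16) = 8x16
Op 2 fold_up: fold axis h@12; visible region now rows[8,12) x cols[0,16) = 4x16
Op 3 fold_left: fold axis v@8; visible region now rows[8,12) x cols[0,8) = 4x8
Op 4 fold_down: fold axis h@10; visible region now rows[10,12) x cols[0,8) = 2x8
Op 5 cut(1, 4): punch at orig (11,4); cuts so far [(11, 4)]; region rows[10,12) x cols[0,8) = 2x8
Op 6 cut(0, 0): punch at orig (10,0); cuts so far [(10, 0), (11, 4)]; region rows[10,12) x cols[0,8) = 2x8
Unfold 1 (reflect across h@10): 4 holes -> [(8, 4), (9, 0), (10, 0), (11, 4)]
Unfold 2 (reflect across v@8): 8 holes -> [(8, 4), (8, 11), (9, 0), (9, 15), (10, 0), (10, 15), (11, 4), (11, 11)]
Unfold 3 (reflect across h@12): 16 holes -> [(8, 4), (8, 11), (9, 0), (9, 15), (10, 0), (10, 15), (11, 4), (11, 11), (12, 4), (12, 11), (13, 0), (13, 15), (14, 0), (14, 15), (15, 4), (15, 11)]
Unfold 4 (reflect across h@8): 32 holes -> [(0, 4), (0, 11), (1, 0), (1, 15), (2, 0), (2, 15), (3, 4), (3, 11), (4, 4), (4, 11), (5, 0), (5, 15), (6, 0), (6, 15), (7, 4), (7, 11), (8, 4), (8, 11), (9, 0), (9, 15), (10, 0), (10, 15), (11, 4), (11, 11), (12, 4), (12, 11), (13, 0), (13, 15), (14, 0), (14, 15), (15, 4), (15, 11)]
Holes: [(0, 4), (0, 11), (1, 0), (1, 15), (2, 0), (2, 15), (3, 4), (3, 11), (4, 4), (4, 11), (5, 0), (5, 15), (6, 0), (6, 15), (7, 4), (7, 11), (8, 4), (8, 11), (9, 0), (9, 15), (10, 0), (10, 15), (11, 4), (11, 11), (12, 4), (12, 11), (13, 0), (13, 15), (14, 0), (14, 15), (15, 4), (15, 11)]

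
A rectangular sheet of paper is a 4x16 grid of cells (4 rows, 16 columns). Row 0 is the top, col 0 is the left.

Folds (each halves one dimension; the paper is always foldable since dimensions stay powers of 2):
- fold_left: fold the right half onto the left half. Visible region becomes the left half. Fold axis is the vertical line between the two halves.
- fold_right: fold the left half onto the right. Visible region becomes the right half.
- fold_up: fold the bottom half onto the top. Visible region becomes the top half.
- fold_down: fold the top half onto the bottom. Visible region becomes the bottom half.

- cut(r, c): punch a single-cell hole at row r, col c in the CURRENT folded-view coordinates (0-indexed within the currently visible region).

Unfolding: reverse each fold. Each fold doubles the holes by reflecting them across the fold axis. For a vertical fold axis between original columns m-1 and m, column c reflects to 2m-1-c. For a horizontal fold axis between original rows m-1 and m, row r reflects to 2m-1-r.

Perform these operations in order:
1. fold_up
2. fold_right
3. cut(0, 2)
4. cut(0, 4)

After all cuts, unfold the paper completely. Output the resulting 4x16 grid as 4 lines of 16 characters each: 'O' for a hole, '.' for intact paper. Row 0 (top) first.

Answer: ...O.O....O.O...
................
................
...O.O....O.O...

Derivation:
Op 1 fold_up: fold axis h@2; visible region now rows[0,2) x cols[0,16) = 2x16
Op 2 fold_right: fold axis v@8; visible region now rows[0,2) x cols[8,16) = 2x8
Op 3 cut(0, 2): punch at orig (0,10); cuts so far [(0, 10)]; region rows[0,2) x cols[8,16) = 2x8
Op 4 cut(0, 4): punch at orig (0,12); cuts so far [(0, 10), (0, 12)]; region rows[0,2) x cols[8,16) = 2x8
Unfold 1 (reflect across v@8): 4 holes -> [(0, 3), (0, 5), (0, 10), (0, 12)]
Unfold 2 (reflect across h@2): 8 holes -> [(0, 3), (0, 5), (0, 10), (0, 12), (3, 3), (3, 5), (3, 10), (3, 12)]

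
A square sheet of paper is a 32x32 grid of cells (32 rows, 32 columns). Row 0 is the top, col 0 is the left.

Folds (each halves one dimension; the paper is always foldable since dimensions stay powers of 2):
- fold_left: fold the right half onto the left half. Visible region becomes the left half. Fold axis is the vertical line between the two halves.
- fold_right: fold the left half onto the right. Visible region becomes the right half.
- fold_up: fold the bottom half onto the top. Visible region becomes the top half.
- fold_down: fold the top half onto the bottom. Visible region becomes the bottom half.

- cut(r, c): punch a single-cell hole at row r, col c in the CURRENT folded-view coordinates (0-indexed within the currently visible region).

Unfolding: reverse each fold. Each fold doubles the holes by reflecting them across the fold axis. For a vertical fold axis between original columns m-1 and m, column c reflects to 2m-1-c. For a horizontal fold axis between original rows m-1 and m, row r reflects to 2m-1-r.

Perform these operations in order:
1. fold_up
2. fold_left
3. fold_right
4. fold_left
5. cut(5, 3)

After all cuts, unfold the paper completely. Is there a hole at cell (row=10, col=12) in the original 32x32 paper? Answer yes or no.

Op 1 fold_up: fold axis h@16; visible region now rows[0,16) x cols[0,32) = 16x32
Op 2 fold_left: fold axis v@16; visible region now rows[0,16) x cols[0,16) = 16x16
Op 3 fold_right: fold axis v@8; visible region now rows[0,16) x cols[8,16) = 16x8
Op 4 fold_left: fold axis v@12; visible region now rows[0,16) x cols[8,12) = 16x4
Op 5 cut(5, 3): punch at orig (5,11); cuts so far [(5, 11)]; region rows[0,16) x cols[8,12) = 16x4
Unfold 1 (reflect across v@12): 2 holes -> [(5, 11), (5, 12)]
Unfold 2 (reflect across v@8): 4 holes -> [(5, 3), (5, 4), (5, 11), (5, 12)]
Unfold 3 (reflect across v@16): 8 holes -> [(5, 3), (5, 4), (5, 11), (5, 12), (5, 19), (5, 20), (5, 27), (5, 28)]
Unfold 4 (reflect across h@16): 16 holes -> [(5, 3), (5, 4), (5, 11), (5, 12), (5, 19), (5, 20), (5, 27), (5, 28), (26, 3), (26, 4), (26, 11), (26, 12), (26, 19), (26, 20), (26, 27), (26, 28)]
Holes: [(5, 3), (5, 4), (5, 11), (5, 12), (5, 19), (5, 20), (5, 27), (5, 28), (26, 3), (26, 4), (26, 11), (26, 12), (26, 19), (26, 20), (26, 27), (26, 28)]

Answer: no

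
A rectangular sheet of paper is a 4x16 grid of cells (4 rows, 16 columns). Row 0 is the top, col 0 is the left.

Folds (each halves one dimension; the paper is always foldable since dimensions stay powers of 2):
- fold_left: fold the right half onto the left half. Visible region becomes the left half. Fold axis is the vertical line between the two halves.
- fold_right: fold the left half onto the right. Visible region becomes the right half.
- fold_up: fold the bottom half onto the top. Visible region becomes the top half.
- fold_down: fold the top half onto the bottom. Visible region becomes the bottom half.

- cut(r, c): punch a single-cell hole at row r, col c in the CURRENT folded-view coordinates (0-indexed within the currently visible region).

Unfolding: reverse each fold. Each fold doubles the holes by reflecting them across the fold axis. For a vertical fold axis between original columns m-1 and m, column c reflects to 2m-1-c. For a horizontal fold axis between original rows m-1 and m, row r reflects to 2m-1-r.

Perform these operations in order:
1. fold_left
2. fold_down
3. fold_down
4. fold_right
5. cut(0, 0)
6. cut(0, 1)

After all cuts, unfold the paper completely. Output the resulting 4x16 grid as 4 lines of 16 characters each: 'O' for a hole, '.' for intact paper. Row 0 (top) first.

Op 1 fold_left: fold axis v@8; visible region now rows[0,4) x cols[0,8) = 4x8
Op 2 fold_down: fold axis h@2; visible region now rows[2,4) x cols[0,8) = 2x8
Op 3 fold_down: fold axis h@3; visible region now rows[3,4) x cols[0,8) = 1x8
Op 4 fold_right: fold axis v@4; visible region now rows[3,4) x cols[4,8) = 1x4
Op 5 cut(0, 0): punch at orig (3,4); cuts so far [(3, 4)]; region rows[3,4) x cols[4,8) = 1x4
Op 6 cut(0, 1): punch at orig (3,5); cuts so far [(3, 4), (3, 5)]; region rows[3,4) x cols[4,8) = 1x4
Unfold 1 (reflect across v@4): 4 holes -> [(3, 2), (3, 3), (3, 4), (3, 5)]
Unfold 2 (reflect across h@3): 8 holes -> [(2, 2), (2, 3), (2, 4), (2, 5), (3, 2), (3, 3), (3, 4), (3, 5)]
Unfold 3 (reflect across h@2): 16 holes -> [(0, 2), (0, 3), (0, 4), (0, 5), (1, 2), (1, 3), (1, 4), (1, 5), (2, 2), (2, 3), (2, 4), (2, 5), (3, 2), (3, 3), (3, 4), (3, 5)]
Unfold 4 (reflect across v@8): 32 holes -> [(0, 2), (0, 3), (0, 4), (0, 5), (0, 10), (0, 11), (0, 12), (0, 13), (1, 2), (1, 3), (1, 4), (1, 5), (1, 10), (1, 11), (1, 12), (1, 13), (2, 2), (2, 3), (2, 4), (2, 5), (2, 10), (2, 11), (2, 12), (2, 13), (3, 2), (3, 3), (3, 4), (3, 5), (3, 10), (3, 11), (3, 12), (3, 13)]

Answer: ..OOOO....OOOO..
..OOOO....OOOO..
..OOOO....OOOO..
..OOOO....OOOO..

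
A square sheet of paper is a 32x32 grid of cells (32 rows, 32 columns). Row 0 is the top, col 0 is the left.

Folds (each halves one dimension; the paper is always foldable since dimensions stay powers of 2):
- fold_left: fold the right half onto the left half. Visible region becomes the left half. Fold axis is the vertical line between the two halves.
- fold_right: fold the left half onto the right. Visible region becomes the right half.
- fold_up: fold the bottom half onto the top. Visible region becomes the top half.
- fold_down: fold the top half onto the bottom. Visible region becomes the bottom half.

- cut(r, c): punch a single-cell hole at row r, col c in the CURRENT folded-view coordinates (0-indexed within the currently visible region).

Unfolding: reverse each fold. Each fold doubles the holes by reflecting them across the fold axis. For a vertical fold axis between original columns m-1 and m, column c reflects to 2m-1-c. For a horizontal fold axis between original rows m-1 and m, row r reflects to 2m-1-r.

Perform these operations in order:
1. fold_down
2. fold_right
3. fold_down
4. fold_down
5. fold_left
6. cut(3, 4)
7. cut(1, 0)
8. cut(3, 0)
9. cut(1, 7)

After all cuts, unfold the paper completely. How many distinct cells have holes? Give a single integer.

Answer: 128

Derivation:
Op 1 fold_down: fold axis h@16; visible region now rows[16,32) x cols[0,32) = 16x32
Op 2 fold_right: fold axis v@16; visible region now rows[16,32) x cols[16,32) = 16x16
Op 3 fold_down: fold axis h@24; visible region now rows[24,32) x cols[16,32) = 8x16
Op 4 fold_down: fold axis h@28; visible region now rows[28,32) x cols[16,32) = 4x16
Op 5 fold_left: fold axis v@24; visible region now rows[28,32) x cols[16,24) = 4x8
Op 6 cut(3, 4): punch at orig (31,20); cuts so far [(31, 20)]; region rows[28,32) x cols[16,24) = 4x8
Op 7 cut(1, 0): punch at orig (29,16); cuts so far [(29, 16), (31, 20)]; region rows[28,32) x cols[16,24) = 4x8
Op 8 cut(3, 0): punch at orig (31,16); cuts so far [(29, 16), (31, 16), (31, 20)]; region rows[28,32) x cols[16,24) = 4x8
Op 9 cut(1, 7): punch at orig (29,23); cuts so far [(29, 16), (29, 23), (31, 16), (31, 20)]; region rows[28,32) x cols[16,24) = 4x8
Unfold 1 (reflect across v@24): 8 holes -> [(29, 16), (29, 23), (29, 24), (29, 31), (31, 16), (31, 20), (31, 27), (31, 31)]
Unfold 2 (reflect across h@28): 16 holes -> [(24, 16), (24, 20), (24, 27), (24, 31), (26, 16), (26, 23), (26, 24), (26, 31), (29, 16), (29, 23), (29, 24), (29, 31), (31, 16), (31, 20), (31, 27), (31, 31)]
Unfold 3 (reflect across h@24): 32 holes -> [(16, 16), (16, 20), (16, 27), (16, 31), (18, 16), (18, 23), (18, 24), (18, 31), (21, 16), (21, 23), (21, 24), (21, 31), (23, 16), (23, 20), (23, 27), (23, 31), (24, 16), (24, 20), (24, 27), (24, 31), (26, 16), (26, 23), (26, 24), (26, 31), (29, 16), (29, 23), (29, 24), (29, 31), (31, 16), (31, 20), (31, 27), (31, 31)]
Unfold 4 (reflect across v@16): 64 holes -> [(16, 0), (16, 4), (16, 11), (16, 15), (16, 16), (16, 20), (16, 27), (16, 31), (18, 0), (18, 7), (18, 8), (18, 15), (18, 16), (18, 23), (18, 24), (18, 31), (21, 0), (21, 7), (21, 8), (21, 15), (21, 16), (21, 23), (21, 24), (21, 31), (23, 0), (23, 4), (23, 11), (23, 15), (23, 16), (23, 20), (23, 27), (23, 31), (24, 0), (24, 4), (24, 11), (24, 15), (24, 16), (24, 20), (24, 27), (24, 31), (26, 0), (26, 7), (26, 8), (26, 15), (26, 16), (26, 23), (26, 24), (26, 31), (29, 0), (29, 7), (29, 8), (29, 15), (29, 16), (29, 23), (29, 24), (29, 31), (31, 0), (31, 4), (31, 11), (31, 15), (31, 16), (31, 20), (31, 27), (31, 31)]
Unfold 5 (reflect across h@16): 128 holes -> [(0, 0), (0, 4), (0, 11), (0, 15), (0, 16), (0, 20), (0, 27), (0, 31), (2, 0), (2, 7), (2, 8), (2, 15), (2, 16), (2, 23), (2, 24), (2, 31), (5, 0), (5, 7), (5, 8), (5, 15), (5, 16), (5, 23), (5, 24), (5, 31), (7, 0), (7, 4), (7, 11), (7, 15), (7, 16), (7, 20), (7, 27), (7, 31), (8, 0), (8, 4), (8, 11), (8, 15), (8, 16), (8, 20), (8, 27), (8, 31), (10, 0), (10, 7), (10, 8), (10, 15), (10, 16), (10, 23), (10, 24), (10, 31), (13, 0), (13, 7), (13, 8), (13, 15), (13, 16), (13, 23), (13, 24), (13, 31), (15, 0), (15, 4), (15, 11), (15, 15), (15, 16), (15, 20), (15, 27), (15, 31), (16, 0), (16, 4), (16, 11), (16, 15), (16, 16), (16, 20), (16, 27), (16, 31), (18, 0), (18, 7), (18, 8), (18, 15), (18, 16), (18, 23), (18, 24), (18, 31), (21, 0), (21, 7), (21, 8), (21, 15), (21, 16), (21, 23), (21, 24), (21, 31), (23, 0), (23, 4), (23, 11), (23, 15), (23, 16), (23, 20), (23, 27), (23, 31), (24, 0), (24, 4), (24, 11), (24, 15), (24, 16), (24, 20), (24, 27), (24, 31), (26, 0), (26, 7), (26, 8), (26, 15), (26, 16), (26, 23), (26, 24), (26, 31), (29, 0), (29, 7), (29, 8), (29, 15), (29, 16), (29, 23), (29, 24), (29, 31), (31, 0), (31, 4), (31, 11), (31, 15), (31, 16), (31, 20), (31, 27), (31, 31)]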